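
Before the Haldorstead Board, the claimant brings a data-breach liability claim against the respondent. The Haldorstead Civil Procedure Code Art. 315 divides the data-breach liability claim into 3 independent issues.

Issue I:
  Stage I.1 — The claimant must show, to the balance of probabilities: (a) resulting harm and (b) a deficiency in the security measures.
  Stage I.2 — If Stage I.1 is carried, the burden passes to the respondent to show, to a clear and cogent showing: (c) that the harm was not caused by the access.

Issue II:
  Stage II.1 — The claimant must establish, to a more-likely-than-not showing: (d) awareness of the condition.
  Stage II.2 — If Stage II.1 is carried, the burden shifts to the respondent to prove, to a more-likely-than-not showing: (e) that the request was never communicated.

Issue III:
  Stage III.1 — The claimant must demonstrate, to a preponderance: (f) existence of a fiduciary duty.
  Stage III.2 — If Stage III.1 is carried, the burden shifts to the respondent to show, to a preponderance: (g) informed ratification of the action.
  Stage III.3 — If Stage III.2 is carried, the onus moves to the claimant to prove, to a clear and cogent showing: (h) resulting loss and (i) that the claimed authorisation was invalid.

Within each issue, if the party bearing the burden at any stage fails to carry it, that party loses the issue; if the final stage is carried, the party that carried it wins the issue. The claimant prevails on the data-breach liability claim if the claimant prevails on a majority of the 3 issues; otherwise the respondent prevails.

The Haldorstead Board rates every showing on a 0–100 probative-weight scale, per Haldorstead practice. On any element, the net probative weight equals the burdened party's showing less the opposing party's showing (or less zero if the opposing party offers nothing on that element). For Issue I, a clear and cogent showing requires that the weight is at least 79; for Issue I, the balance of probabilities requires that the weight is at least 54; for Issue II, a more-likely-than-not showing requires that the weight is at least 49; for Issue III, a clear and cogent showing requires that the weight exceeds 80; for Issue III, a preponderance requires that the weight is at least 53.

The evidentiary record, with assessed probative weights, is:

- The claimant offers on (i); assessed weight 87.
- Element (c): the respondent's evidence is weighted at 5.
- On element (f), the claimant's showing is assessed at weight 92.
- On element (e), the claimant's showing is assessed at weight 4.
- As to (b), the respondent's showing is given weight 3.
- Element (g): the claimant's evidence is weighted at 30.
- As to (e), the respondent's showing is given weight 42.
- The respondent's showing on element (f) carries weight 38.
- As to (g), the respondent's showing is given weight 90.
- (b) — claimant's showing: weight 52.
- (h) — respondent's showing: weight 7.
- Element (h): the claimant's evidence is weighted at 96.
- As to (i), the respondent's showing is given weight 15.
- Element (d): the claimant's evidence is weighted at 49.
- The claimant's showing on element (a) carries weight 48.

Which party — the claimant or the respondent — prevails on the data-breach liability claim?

— Issue I —
At Stage I.1 the claimant must meet the balance of probabilities (weight is at least 54): on (a) the weight is 48, which does not reach 54, so (a) does not meet the standard; on (b) the weight is 52 less the opposing 3 gives net 49, which does not reach 54, so (b) does not meet the standard.
  Not every element is met, so the claimant fails to carry Stage I.1.
So the respondent prevails on this issue.
— Issue II —
Stage II.1 (claimant, a more-likely-than-not showing, weight is at least 49): (d) 49 ≥ 49 — meets.
  The claimant carries Stage II.1; the respondent now bears the burden.
Stage II.2 (respondent, a more-likely-than-not showing, weight is at least 49): (e) net 42−4=38 < 49 — fails.
  Not every element is met, so the respondent fails to carry Stage II.2.
So the claimant prevails on this issue.
— Issue III —
Stage III.1 — burden on claimant; standard: a preponderance (weight is at least 53).
    (f): 92 − 38 = 54 ≥ 53 [met]
  All elements met. The burden passes to the respondent.
Stage III.2 — burden on respondent; standard: a preponderance (weight is at least 53).
    (g): 90 − 30 = 60 ≥ 53 [met]
  The respondent carries Stage III.2; the claimant now bears the burden.
Stage III.3 — burden on claimant; standard: a clear and cogent showing (weight exceeds 80).
    (h): 96 − 7 = 89 > 80 [met]
    (i): 87 − 15 = 72 ≤ 80 [not met]
  The claimant does not carry Stage III.3.
The respondent prevails on this issue.
Per-issue: Issue I → respondent; Issue II → claimant; Issue III → respondent. The claimant must prevail on a majority of issues; overall, the respondent prevails.

respondent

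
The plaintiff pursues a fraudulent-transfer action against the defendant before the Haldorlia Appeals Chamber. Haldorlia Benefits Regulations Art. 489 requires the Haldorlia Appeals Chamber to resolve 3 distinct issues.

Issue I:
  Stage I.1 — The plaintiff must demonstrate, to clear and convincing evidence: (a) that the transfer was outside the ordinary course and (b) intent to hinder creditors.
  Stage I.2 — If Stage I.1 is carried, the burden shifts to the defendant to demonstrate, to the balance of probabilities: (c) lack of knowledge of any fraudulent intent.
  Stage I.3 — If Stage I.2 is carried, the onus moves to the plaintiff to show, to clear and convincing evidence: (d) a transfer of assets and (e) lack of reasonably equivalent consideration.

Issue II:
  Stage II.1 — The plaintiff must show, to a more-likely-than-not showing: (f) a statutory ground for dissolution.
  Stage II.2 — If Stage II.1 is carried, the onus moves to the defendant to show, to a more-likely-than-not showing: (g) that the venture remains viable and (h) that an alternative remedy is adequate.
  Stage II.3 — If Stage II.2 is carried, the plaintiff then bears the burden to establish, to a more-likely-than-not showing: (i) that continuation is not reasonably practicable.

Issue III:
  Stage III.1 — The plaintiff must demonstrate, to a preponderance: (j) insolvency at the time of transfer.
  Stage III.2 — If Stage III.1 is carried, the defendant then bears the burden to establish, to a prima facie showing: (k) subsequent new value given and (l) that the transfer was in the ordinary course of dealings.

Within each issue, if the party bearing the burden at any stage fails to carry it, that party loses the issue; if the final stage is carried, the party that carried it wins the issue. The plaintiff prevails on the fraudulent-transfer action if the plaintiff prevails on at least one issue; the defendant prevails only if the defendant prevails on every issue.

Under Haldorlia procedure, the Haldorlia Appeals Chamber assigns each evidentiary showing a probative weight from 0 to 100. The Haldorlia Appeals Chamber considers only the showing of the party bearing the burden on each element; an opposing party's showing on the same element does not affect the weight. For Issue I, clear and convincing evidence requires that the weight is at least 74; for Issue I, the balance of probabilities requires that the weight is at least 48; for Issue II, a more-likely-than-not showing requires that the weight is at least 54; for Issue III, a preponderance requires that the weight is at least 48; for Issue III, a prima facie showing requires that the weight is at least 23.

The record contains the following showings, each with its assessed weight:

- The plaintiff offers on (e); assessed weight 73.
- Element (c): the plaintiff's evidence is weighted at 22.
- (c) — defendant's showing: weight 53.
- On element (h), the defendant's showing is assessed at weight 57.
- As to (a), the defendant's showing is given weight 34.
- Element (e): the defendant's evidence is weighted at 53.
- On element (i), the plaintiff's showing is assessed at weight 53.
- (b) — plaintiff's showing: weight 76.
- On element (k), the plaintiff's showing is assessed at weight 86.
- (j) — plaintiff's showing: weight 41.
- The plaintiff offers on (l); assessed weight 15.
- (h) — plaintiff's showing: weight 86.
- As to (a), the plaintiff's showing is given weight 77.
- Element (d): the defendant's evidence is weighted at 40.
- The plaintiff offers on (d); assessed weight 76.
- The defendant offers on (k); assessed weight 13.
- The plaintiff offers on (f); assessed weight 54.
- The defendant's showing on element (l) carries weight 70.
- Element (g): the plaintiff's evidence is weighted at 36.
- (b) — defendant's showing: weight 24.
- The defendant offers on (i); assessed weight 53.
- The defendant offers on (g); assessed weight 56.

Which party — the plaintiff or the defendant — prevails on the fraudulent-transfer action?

— Issue I —
At Stage I.1 the plaintiff must meet clear and convincing evidence (weight is at least 74): on (a) the weight is 77 (the defendant's 34 is given no effect), ≥ 74, so (a) meets the standard; on (b) the weight is 76 (the defendant's 24 is given no effect), which does reach 74, so (b) meets the standard.
  Stage I.1 carried; the burden shifts to the defendant.
At Stage I.2 the defendant must meet the balance of probabilities (weight is at least 48): on (c) the weight is 53 (the plaintiff's 22 is given no effect), which does reach 48, so (c) meets the standard.
  Stage I.2 is satisfied; the onus moves to the plaintiff.
At Stage I.3 the plaintiff must meet clear and convincing evidence (weight is at least 74): on (d) the weight is 76 (the defendant's 40 is given no effect), which does reach 74, so (d) meets the standard; on (e) the weight is 73 (the defendant's 53 is given no effect), which does not reach 74, so (e) does not meet the standard.
  Not every element is met, so the plaintiff fails to carry Stage I.3.
So the defendant prevails on this issue.
— Issue II —
Stage II.1 (plaintiff, a more-likely-than-not showing, weight is at least 54): (f) 54 ≥ 54 — meets.
  All elements met. The burden passes to the defendant.
Stage II.2 (defendant, a more-likely-than-not showing, weight is at least 54): (g) 56 (plaintiff's 36 disregarded) ≥ 54 — meets; (h) 57 (plaintiff's 86 disregarded) ≥ 54 — meets.
  Stage II.2 carried; the burden shifts to the plaintiff.
Stage II.3 (plaintiff, a more-likely-than-not showing, weight is at least 54): (i) 53 (defendant's 53 disregarded) < 54 — fails.
  The plaintiff does not carry Stage II.3.
The defendant prevails on this issue.
— Issue III —
At Stage III.1 the plaintiff must meet a preponderance (weight is at least 48): on (j) the weight is 41, which does not reach 48, so (j) does not meet the standard.
  Stage III.1 not carried; the plaintiff fails its burden.
The defendant prevails on this issue.
Per-issue: Issue I → defendant; Issue II → defendant; Issue III → defendant. The plaintiff must prevail on at least one issue; overall, the defendant prevails.

defendant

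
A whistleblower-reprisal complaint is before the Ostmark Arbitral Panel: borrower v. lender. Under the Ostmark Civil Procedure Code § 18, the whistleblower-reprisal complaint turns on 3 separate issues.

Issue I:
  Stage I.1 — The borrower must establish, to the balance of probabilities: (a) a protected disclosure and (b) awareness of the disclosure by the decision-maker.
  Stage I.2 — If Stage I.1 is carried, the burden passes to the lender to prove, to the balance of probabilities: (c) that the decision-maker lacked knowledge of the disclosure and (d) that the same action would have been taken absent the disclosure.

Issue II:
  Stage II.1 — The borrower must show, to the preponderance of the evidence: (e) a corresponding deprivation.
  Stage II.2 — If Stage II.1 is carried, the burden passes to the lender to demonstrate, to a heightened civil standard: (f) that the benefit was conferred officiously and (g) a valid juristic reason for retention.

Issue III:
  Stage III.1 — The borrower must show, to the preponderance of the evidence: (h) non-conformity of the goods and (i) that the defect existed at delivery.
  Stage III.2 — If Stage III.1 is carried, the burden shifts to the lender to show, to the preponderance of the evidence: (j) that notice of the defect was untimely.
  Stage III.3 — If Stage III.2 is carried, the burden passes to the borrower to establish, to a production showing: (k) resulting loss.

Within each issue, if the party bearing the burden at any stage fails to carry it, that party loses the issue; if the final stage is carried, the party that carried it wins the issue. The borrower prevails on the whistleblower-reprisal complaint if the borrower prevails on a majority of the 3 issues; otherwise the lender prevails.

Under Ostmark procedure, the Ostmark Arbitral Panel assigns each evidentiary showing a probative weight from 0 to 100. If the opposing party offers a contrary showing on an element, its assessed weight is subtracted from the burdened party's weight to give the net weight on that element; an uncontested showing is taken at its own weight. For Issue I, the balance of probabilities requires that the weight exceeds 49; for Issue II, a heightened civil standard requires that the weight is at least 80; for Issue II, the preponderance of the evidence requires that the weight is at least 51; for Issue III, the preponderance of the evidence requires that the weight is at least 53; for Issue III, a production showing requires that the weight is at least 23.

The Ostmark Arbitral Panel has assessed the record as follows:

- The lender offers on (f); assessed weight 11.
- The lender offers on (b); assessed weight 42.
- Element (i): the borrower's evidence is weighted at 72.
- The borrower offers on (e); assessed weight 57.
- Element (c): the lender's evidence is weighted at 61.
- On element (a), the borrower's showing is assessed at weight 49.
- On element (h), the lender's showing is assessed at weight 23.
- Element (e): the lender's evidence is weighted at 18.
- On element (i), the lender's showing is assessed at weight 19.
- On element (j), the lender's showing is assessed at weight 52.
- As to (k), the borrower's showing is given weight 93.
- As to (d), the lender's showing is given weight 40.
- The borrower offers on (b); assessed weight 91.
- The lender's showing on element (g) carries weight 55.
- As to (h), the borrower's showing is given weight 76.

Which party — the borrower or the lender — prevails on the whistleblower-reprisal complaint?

— Issue I —
Stage I.1 (borrower, the balance of probabilities, weight exceeds 49): (a) 49 ≤ 49 — fails; (b) net 91−42=49 ≤ 49 — fails.
  The borrower does not carry Stage I.1.
The analysis ends at Stage I.1; the lender prevails on this issue.
— Issue II —
Stage II.1 (borrower, the preponderance of the evidence, weight is at least 51): (e) net 57−18=39 < 51 — fails.
  Not every element is met, so the borrower fails to carry Stage II.1.
So the lender prevails on this issue.
— Issue III —
Stage III.1 — burden on borrower; standard: the preponderance of the evidence (weight is at least 53).
    (h): 76 − 23 = 53 ≥ 53 [met]
    (i): 72 − 19 = 53 ≥ 53 [met]
  The borrower carries Stage III.1; the lender now bears the burden.
Stage III.2 — burden on lender; standard: the preponderance of the evidence (weight is at least 53).
    (j): 52 < 53 [not met]
  Stage III.2 not carried; the lender fails its burden.
So the borrower prevails on this issue.
Per-issue: Issue I → lender; Issue II → lender; Issue III → borrower. The borrower must prevail on a majority of issues; overall, the lender prevails.

lender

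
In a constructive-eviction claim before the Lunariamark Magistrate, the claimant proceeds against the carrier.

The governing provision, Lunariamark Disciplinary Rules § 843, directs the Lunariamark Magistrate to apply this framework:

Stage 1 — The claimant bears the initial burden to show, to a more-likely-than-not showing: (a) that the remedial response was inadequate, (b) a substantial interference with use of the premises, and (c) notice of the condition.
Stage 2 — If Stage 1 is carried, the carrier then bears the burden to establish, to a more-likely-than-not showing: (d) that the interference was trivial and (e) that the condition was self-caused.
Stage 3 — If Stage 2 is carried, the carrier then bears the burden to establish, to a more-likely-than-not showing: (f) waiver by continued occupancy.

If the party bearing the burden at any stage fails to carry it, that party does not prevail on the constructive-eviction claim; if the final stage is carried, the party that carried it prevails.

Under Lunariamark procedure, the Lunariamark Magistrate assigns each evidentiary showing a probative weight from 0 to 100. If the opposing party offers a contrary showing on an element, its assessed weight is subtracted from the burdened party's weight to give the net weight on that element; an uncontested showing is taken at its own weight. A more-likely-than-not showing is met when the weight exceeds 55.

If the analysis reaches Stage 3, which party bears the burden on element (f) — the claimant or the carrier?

carrier

Stage 3's rule assigns the burden to the carrier (to a more-likely-than-not showing).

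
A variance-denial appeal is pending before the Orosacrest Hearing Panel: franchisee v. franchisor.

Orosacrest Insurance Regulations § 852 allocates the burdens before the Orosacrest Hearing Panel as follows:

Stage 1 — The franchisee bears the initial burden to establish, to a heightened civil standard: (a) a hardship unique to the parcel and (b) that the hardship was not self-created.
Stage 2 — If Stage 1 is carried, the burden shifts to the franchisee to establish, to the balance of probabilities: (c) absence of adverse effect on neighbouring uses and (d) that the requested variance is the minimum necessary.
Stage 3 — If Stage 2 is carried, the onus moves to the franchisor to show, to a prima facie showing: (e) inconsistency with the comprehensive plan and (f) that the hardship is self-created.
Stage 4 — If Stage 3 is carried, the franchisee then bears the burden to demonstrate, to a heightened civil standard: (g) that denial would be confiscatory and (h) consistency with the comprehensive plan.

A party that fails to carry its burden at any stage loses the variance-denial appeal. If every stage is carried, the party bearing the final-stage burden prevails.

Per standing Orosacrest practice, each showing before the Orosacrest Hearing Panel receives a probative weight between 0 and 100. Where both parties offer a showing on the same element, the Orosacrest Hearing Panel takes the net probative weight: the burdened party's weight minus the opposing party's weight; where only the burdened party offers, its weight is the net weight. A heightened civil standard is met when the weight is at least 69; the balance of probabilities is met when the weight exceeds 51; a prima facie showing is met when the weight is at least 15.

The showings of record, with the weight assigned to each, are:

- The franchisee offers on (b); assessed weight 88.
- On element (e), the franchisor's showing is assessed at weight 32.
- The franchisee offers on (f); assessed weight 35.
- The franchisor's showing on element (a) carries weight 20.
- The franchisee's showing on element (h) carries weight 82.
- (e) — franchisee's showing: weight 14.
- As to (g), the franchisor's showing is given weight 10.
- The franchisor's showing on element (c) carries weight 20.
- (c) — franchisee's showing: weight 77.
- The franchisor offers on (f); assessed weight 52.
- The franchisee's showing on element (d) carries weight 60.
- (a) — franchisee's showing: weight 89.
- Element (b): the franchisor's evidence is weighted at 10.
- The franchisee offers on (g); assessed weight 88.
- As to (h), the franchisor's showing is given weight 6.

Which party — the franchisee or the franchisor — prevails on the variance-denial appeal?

Stage 1 (franchisee, a heightened civil standard, weight is at least 69): (a) net 89−20=69 ≥ 69 — meets; (b) net 88−10=78 ≥ 69 — meets.
  All elements met. The franchisee retains the burden for Stage 2.
Stage 2 (franchisee, the balance of probabilities, weight exceeds 51): (c) net 77−20=57 > 51 — meets; (d) 60 > 51 — meets.
  Stage 2 is satisfied; the onus moves to the franchisor.
Stage 3 (franchisor, a prima facie showing, weight is at least 15): (e) net 32−14=18 ≥ 15 — meets; (f) net 52−35=17 ≥ 15 — meets.
  Stage 3 is satisfied; the onus moves to the franchisee.
Stage 4 (franchisee, a heightened civil standard, weight is at least 69): (g) net 88−10=78 ≥ 69 — meets; (h) net 82−6=76 ≥ 69 — meets.
  The franchisee carries the last stage.
With every stage satisfied, the franchisee prevails.

franchisee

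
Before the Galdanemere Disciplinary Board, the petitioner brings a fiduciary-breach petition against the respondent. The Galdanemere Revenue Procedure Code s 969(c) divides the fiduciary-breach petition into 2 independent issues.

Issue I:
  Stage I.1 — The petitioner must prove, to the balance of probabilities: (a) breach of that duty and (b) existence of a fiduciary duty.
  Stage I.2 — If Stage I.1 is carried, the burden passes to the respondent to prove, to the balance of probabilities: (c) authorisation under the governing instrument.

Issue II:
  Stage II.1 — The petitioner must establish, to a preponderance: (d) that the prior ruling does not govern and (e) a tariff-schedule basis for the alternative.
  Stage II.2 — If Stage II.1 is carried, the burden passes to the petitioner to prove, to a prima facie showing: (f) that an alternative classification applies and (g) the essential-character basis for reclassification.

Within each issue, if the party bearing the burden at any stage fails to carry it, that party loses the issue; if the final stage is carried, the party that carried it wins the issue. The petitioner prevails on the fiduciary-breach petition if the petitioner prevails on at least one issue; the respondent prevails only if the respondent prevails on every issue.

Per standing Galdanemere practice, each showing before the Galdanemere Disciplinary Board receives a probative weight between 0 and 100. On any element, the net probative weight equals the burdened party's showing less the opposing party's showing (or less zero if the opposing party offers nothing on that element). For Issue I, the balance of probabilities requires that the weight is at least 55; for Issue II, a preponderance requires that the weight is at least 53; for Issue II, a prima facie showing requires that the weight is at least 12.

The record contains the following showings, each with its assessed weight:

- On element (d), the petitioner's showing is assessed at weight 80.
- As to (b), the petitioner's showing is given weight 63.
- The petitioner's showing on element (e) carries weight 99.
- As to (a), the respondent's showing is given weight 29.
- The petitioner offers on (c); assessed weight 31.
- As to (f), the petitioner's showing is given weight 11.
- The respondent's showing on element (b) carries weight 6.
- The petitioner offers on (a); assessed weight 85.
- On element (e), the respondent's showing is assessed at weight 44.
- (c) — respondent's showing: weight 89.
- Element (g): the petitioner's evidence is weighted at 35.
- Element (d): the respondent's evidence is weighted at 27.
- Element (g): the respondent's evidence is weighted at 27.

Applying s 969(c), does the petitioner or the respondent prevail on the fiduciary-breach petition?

— Issue I —
At Stage I.1 the petitioner must meet the balance of probabilities (weight is at least 55): on (a) the weight is 85 less the opposing 29 gives net 56, ≥ 55, so (a) meets the standard; on (b) the weight is 63 less the opposing 6 gives net 57, ≥ 55, so (b) meets the standard.
  All elements met. The burden passes to the respondent.
At Stage I.2 the respondent must meet the balance of probabilities (weight is at least 55): on (c) the weight is 89 less the opposing 31 gives net 58, which does reach 55, so (c) meets the standard.
  The respondent carries the last stage.
Every stage carried; the respondent prevails on this issue.
— Issue II —
Stage II.1 — burden on petitioner; standard: a preponderance (weight is at least 53).
    (d): 80 − 27 = 53 ≥ 53 [met]
    (e): 99 − 44 = 55 ≥ 53 [met]
  Stage II.1 is satisfied; the petitioner continues to bear the burden.
Stage II.2 — burden on petitioner; standard: a prima facie showing (weight is at least 12).
    (f): 11 < 12 [not met]
    (g): 35 − 27 = 8 < 12 [not met]
  Stage II.2 not carried; the petitioner fails its burden.
So the respondent prevails on this issue.
Per-issue: Issue I → respondent; Issue II → respondent. The petitioner must prevail on at least one issue; overall, the respondent prevails.

respondent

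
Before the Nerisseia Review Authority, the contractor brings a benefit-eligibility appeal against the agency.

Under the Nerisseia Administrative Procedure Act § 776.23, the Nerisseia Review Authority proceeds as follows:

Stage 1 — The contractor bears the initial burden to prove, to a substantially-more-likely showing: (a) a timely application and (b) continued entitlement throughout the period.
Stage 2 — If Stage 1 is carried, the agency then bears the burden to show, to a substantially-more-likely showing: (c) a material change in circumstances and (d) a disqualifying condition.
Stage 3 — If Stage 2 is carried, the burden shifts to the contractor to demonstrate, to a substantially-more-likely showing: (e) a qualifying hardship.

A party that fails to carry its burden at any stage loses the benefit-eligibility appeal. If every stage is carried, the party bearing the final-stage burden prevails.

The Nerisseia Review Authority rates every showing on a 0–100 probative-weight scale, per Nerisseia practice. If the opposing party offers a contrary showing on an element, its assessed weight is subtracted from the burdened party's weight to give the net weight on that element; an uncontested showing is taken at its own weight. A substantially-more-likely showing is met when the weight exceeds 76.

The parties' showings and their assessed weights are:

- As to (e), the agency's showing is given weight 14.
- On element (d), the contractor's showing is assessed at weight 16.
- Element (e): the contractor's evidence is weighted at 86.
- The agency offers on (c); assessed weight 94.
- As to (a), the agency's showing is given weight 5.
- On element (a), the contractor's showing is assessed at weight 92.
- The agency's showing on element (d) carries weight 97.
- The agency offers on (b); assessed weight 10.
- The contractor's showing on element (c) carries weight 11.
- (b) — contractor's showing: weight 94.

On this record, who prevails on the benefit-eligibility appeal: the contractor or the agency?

Stage 1 (contractor, a substantially-more-likely showing, weight exceeds 76): (a) net 92−5=87 > 76 — meets; (b) net 94−10=84 > 76 — meets.
  Stage 1 carried; the burden shifts to the agency.
Stage 2 (agency, a substantially-more-likely showing, weight exceeds 76): (c) net 94−11=83 > 76 — meets; (d) net 97−16=81 > 76 — meets.
  Stage 2 is satisfied; the onus moves to the contractor.
Stage 3 (contractor, a substantially-more-likely showing, weight exceeds 76): (e) net 86−14=72 ≤ 76 — fails.
  Not every element is met, so the contractor fails to carry Stage 3.
The analysis ends at Stage 3; the agency prevails.

agency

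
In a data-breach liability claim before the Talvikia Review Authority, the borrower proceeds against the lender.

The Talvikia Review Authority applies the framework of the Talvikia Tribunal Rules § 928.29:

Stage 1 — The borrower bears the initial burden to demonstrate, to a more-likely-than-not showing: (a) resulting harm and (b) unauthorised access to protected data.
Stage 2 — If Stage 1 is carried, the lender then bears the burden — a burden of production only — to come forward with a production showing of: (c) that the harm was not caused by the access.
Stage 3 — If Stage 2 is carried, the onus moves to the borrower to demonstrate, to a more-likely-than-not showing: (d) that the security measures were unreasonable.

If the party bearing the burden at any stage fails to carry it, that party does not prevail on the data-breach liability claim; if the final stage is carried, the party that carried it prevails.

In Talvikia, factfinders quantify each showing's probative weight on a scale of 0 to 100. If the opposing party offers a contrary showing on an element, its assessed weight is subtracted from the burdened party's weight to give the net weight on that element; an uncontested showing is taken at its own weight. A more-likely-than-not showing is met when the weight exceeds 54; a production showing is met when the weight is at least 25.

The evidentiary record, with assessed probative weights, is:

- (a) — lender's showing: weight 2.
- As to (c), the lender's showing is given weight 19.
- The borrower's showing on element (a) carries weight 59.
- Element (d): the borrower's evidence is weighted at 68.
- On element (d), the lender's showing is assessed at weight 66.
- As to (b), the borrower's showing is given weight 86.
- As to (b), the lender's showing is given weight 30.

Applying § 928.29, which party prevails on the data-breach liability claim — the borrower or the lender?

Stage 1 — burden on borrower; standard: a more-likely-than-not showing (weight exceeds 54).
    (a): 59 − 2 = 57 > 54 [met]
    (b): 86 − 30 = 56 > 54 [met]
  Stage 1 is satisfied; the onus moves to the lender.
Stage 2 — burden on lender; standard: a production showing (weight is at least 25).
    (c): 19 < 25 [not met]
  Stage 2 not carried; the lender fails its burden.
The analysis ends at Stage 2; the borrower prevails.

borrower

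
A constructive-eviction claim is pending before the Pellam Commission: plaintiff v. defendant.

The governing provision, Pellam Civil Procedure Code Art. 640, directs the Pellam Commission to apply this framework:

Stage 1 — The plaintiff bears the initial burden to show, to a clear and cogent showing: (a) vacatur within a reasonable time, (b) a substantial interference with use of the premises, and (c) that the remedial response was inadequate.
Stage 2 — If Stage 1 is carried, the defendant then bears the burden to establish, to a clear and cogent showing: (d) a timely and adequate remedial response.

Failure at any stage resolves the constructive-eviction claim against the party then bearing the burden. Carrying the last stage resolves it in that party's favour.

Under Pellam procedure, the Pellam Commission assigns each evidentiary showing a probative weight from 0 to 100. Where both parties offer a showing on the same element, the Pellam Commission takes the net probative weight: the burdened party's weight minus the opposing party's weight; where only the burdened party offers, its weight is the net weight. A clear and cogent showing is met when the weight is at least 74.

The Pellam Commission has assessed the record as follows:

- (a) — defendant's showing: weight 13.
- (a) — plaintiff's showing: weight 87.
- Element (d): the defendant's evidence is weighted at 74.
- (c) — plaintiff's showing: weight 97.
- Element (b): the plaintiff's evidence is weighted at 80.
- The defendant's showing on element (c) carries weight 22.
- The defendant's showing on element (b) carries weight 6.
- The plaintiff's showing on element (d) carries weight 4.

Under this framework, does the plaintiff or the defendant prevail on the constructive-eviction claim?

Stage 1 (plaintiff, a clear and cogent showing, weight is at least 74): (a) net 87−13=74 ≥ 74 — meets; (b) net 80−6=74 ≥ 74 — meets; (c) net 97−22=75 ≥ 74 — meets.
  Stage 1 is satisfied; the onus moves to the defendant.
Stage 2 (defendant, a clear and cogent showing, weight is at least 74): (d) net 74−4=70 < 74 — fails.
  Not every element is met, so the defendant fails to carry Stage 2.
The plaintiff prevails.

plaintiff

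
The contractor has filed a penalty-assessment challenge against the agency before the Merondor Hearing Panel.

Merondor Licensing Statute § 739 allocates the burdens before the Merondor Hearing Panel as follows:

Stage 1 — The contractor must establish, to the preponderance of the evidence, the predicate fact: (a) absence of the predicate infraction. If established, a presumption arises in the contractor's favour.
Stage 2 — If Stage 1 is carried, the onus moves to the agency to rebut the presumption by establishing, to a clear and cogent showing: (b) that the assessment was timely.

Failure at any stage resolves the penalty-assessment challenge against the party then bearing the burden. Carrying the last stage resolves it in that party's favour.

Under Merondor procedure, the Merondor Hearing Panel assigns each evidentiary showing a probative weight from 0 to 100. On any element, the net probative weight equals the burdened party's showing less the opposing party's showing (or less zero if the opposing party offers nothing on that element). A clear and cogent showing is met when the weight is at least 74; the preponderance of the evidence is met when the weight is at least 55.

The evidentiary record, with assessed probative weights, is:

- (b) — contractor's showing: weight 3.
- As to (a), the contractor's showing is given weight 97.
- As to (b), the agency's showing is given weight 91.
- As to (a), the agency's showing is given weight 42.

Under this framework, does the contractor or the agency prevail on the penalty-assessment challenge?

Stage 1 — burden on contractor; standard: the preponderance of the evidence (weight is at least 55).
    (a): 97 − 42 = 55 ≥ 55 [met]
  The contractor carries Stage 1; the agency now bears the burden.
Stage 2 — burden on agency; standard: a clear and cogent showing (weight is at least 74).
    (b): 91 − 3 = 88 ≥ 74 [met]
  Stage 2 carried; the final stage is satisfied.
All stages carried — the agency prevails.

agency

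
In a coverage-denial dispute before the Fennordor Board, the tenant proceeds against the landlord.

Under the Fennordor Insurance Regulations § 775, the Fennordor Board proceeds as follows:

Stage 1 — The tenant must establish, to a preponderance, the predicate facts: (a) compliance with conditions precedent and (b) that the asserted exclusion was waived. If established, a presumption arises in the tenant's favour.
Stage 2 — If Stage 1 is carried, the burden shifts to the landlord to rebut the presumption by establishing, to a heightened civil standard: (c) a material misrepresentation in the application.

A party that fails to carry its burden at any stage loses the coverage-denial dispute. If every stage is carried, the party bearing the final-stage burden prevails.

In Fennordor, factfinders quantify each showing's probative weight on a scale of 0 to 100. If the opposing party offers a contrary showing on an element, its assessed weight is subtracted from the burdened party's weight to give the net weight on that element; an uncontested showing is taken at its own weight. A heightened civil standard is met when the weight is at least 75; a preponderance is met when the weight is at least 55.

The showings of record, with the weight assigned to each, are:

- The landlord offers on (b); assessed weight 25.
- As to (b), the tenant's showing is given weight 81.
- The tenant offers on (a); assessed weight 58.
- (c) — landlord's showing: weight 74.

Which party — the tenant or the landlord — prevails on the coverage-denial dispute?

At Stage 1 the tenant must meet a preponderance (weight is at least 55): on (a) the weight is 58, ≥ 55, so (a) meets the standard; on (b) the weight is 81 less the opposing 25 gives net 56, ≥ 55, so (b) meets the standard.
  All elements met. The burden passes to the landlord.
At Stage 2 the landlord must meet a heightened civil standard (weight is at least 75): on (c) the weight is 74, < 75, so (c) does not meet the standard.
  Not every element is met, so the landlord fails to carry Stage 2.
The analysis ends at Stage 2; the tenant prevails.

tenant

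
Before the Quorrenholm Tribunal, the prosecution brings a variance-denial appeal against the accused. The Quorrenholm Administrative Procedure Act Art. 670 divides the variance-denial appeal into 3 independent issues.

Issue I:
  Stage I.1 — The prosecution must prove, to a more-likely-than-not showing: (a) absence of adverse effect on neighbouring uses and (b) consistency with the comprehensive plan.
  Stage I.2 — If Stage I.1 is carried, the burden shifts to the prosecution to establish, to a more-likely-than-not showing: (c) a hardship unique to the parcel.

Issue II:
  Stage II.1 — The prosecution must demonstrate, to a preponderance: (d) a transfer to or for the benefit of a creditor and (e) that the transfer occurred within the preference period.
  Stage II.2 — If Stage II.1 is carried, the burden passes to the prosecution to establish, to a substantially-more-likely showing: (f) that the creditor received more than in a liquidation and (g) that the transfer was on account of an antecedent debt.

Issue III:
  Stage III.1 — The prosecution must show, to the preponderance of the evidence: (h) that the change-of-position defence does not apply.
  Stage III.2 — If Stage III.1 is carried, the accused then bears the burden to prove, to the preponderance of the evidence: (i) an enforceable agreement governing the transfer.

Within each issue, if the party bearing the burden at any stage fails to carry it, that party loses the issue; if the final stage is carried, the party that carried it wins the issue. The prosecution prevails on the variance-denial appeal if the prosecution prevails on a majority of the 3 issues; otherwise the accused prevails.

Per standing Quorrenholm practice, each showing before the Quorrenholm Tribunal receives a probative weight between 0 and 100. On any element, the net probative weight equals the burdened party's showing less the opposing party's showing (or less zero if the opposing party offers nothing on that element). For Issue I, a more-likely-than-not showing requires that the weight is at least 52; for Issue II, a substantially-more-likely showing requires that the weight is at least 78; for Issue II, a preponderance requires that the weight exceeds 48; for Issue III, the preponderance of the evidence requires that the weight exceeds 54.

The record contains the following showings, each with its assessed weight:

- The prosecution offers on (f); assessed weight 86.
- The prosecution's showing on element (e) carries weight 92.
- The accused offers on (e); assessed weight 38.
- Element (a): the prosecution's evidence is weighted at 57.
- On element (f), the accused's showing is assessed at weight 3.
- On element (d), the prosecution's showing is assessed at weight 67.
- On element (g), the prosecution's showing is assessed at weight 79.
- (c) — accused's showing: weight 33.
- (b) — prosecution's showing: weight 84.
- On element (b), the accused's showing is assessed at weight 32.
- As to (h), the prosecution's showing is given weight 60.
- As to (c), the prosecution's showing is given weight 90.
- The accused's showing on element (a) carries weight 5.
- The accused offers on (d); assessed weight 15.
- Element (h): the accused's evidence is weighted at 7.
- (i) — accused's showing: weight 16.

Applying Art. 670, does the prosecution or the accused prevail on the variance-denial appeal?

prosecution

— Issue I —
Stage I.1 (prosecution, a more-likely-than-not showing, weight is at least 52): (a) net 57−5=52 ≥ 52 — meets; (b) net 84−32=52 ≥ 52 — meets.
  Stage I.1 carried; the burden remains with the prosecution.
Stage I.2 (prosecution, a more-likely-than-not showing, weight is at least 52): (c) net 90−33=57 ≥ 52 — meets.
  All elements met at the final stage.
All stages carried — the prosecution prevails on this issue.
— Issue II —
At Stage II.1 the prosecution must meet a preponderance (weight exceeds 48): on (d) the weight is 67 less the opposing 15 gives net 52, > 48, so (d) meets the standard; on (e) the weight is 92 less the opposing 38 gives net 54, > 48, so (e) meets the standard.
  Stage II.1 is satisfied; the prosecution continues to bear the burden.
At Stage II.2 the prosecution must meet a substantially-more-likely showing (weight is at least 78): on (f) the weight is 86 less the opposing 3 gives net 83, which does reach 78, so (f) meets the standard; on (g) the weight is 79, which does reach 78, so (g) meets the standard.
  Stage II.2 carried; the final stage is satisfied.
Every stage carried; the prosecution prevails on this issue.
— Issue III —
Stage III.1 — burden on prosecution; standard: the preponderance of the evidence (weight exceeds 54).
    (h): 60 − 7 = 53 ≤ 54 [not met]
  Stage III.1 not carried; the prosecution fails its burden.
The accused prevails on this issue.
Per-issue: Issue I → prosecution; Issue II → prosecution; Issue III → accused. The prosecution must prevail on a majority of issues; overall, the prosecution prevails.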